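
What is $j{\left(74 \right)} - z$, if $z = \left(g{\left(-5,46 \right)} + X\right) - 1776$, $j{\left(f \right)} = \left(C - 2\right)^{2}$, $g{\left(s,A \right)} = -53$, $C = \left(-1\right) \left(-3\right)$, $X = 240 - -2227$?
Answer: $-637$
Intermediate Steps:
$X = 2467$ ($X = 240 + 2227 = 2467$)
$C = 3$
$j{\left(f \right)} = 1$ ($j{\left(f \right)} = \left(3 - 2\right)^{2} = 1^{2} = 1$)
$z = 638$ ($z = \left(-53 + 2467\right) - 1776 = 2414 - 1776 = 638$)
$j{\left(74 \right)} - z = 1 - 638 = -637$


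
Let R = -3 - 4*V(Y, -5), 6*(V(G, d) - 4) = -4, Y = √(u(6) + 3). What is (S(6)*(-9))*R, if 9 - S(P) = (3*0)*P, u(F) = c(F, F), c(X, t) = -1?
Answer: 1323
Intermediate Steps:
u(F) = -1
Y = √2 (Y = √(-1 + 3) = √2 ≈ 1.4142)
V(G, d) = 10/3 (V(G, d) = 4 + (⅙)*(-4) = 4 - ⅔ = 10/3)
S(P) = 9 (S(P) = 9 - 3*0*P = 9 - 0*P = 9 - 1*0 = 9 + 0 = 9)
R = -49/3 (R = -3 - 4*10/3 = -3 - 40/3 = -49/3 ≈ -16.333)
(S(6)*(-9))*R = (9*(-9))*(-49/3) = -81*(-49/3) = 1323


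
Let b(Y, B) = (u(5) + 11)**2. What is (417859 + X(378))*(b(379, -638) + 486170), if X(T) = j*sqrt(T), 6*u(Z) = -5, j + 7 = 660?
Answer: 7314973214419/36 + 11431314173*sqrt(42)/12 ≈ 2.0937e+11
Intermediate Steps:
j = 653 (j = -7 + 660 = 653)
u(Z) = -5/6 (u(Z) = (1/6)*(-5) = -5/6)
X(T) = 653*sqrt(T)
b(Y, B) = 3721/36 (b(Y, B) = (-5/6 + 11)**2 = (61/6)**2 = 3721/36)
(417859 + X(378))*(b(379, -638) + 486170) = (417859 + 653*sqrt(378))*(3721/36 + 486170) = (417859 + 653*(3*sqrt(42)))*(17505841/36) = (417859 + 1959*sqrt(42))*(17505841/36) = 7314973214419/36 + 11431314173*sqrt(42)/12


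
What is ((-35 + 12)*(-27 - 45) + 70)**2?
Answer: 2979076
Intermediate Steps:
((-35 + 12)*(-27 - 45) + 70)**2 = (-23*(-72) + 70)**2 = (1656 + 70)**2 = 1726**2 = 2979076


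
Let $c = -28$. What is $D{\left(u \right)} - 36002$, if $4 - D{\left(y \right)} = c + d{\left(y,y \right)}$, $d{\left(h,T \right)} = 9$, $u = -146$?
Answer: $-35979$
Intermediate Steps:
$D{\left(y \right)} = 23$ ($D{\left(y \right)} = 4 - \left(-28 + 9\right) = 4 - -19 = 4 + 19 = 23$)
$D{\left(u \right)} - 36002 = 23 - 36002 = -35979$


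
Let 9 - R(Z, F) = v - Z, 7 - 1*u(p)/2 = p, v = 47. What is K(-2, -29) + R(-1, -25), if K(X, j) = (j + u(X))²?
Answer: 82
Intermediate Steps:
u(p) = 14 - 2*p
R(Z, F) = -38 + Z (R(Z, F) = 9 - (47 - Z) = 9 + (-47 + Z) = -38 + Z)
K(X, j) = (14 + j - 2*X)² (K(X, j) = (j + (14 - 2*X))² = (14 + j - 2*X)²)
K(-2, -29) + R(-1, -25) = (14 - 29 - 2*(-2))² + (-38 - 1) = (14 - 29 + 4)² - 39 = (-11)² - 39 = 121 - 39 = 82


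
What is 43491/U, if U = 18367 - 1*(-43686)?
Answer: 43491/62053 ≈ 0.70087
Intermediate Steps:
U = 62053 (U = 18367 + 43686 = 62053)
43491/U = 43491/62053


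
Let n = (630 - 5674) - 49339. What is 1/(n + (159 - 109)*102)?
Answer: -1/49283 ≈ -2.0291e-5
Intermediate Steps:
n = -54383 (n = -5044 - 49339 = -54383)
1/(n + (159 - 109)*102) = 1/(-54383 + (159 - 109)*102) = 1/(-54383 + 50*102) = 1/(-54383 + 5100) = 1/(-49283) = -1/49283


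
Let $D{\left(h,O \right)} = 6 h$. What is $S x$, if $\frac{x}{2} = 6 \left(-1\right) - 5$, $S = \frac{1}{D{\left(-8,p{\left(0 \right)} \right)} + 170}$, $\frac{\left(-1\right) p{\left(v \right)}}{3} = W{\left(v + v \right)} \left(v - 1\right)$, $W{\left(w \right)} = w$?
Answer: $- \frac{11}{61} \approx -0.18033$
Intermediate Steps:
$p{\left(v \right)} = - 6 v \left(-1 + v\right)$ ($p{\left(v \right)} = - 3 \left(v + v\right) \left(v - 1\right) = - 3 \cdot 2 v \left(-1 + v\right) = - 6 v \left(-1 + v\right)$)
$S = \frac{1}{122}$ ($S = \frac{1}{6 \left(-8\right) + 170} = \frac{1}{-48 + 170} = \frac{1}{122} \approx 0.0081967$)
$x = -22$ ($x = 2 \left(6 \left(-1\right) - 5\right) = 2 \left(-6 - 5\right) = 2 \left(-11\right) = -22$)
$S x = \frac{1}{122} \left(-22\right) = - \frac{11}{61}$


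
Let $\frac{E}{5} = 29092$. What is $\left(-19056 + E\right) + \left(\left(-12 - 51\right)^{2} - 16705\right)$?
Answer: $113668$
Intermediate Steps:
$E = 145460$ ($E = 5 \cdot 29092 = 145460$)
$\left(-19056 + E\right) + \left(\left(-12 - 51\right)^{2} - 16705\right) = \left(-19056 + 145460\right) + \left(\left(-12 - 51\right)^{2} - 16705\right) = 126404 - \left(16705 - \left(-63\right)^{2}\right) = 126404 + \left(3969 - 16705\right) = 126404 - 12736 = 113668$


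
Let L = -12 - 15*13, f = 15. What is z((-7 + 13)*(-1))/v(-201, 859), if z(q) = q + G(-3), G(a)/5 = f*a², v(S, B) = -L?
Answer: 223/69 ≈ 3.2319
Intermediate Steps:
L = -207 (L = -12 - 195 = -207)
v(S, B) = 207 (v(S, B) = -1*(-207) = 207)
G(a) = 75*a² (G(a) = 5*(15*a²) = 75*a²)
z(q) = 675 + q (z(q) = q + 75*(-3)² = q + 75*9 = q + 675 = 675 + q)
z((-7 + 13)*(-1))/v(-201, 859) = (675 + (-7 + 13)*(-1))/207 = (675 + 6*(-1))*(1/207) = (675 - 6)*(1/207) = 669*(1/207) = 223/69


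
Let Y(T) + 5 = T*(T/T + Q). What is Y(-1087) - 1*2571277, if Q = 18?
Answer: -2591935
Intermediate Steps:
Y(T) = -5 + 19*T (Y(T) = -5 + T*(T/T + 18) = -5 + T*(1 + 18) = -5 + T*19 = -5 + 19*T)
Y(-1087) - 1*2571277 = (-5 + 19*(-1087)) - 1*2571277 = (-5 - 20653) - 2571277 = -20658 - 2571277 = -2591935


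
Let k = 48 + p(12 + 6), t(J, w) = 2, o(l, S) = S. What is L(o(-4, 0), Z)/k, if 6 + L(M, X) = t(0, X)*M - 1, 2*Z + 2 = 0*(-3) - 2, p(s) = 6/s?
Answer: -21/145 ≈ -0.14483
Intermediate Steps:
Z = -2 (Z = -1 + (0*(-3) - 2)/2 = -1 + (0 - 2)/2 = -1 + (½)*(-2) = -1 - 1 = -2)
k = 145/3 (k = 48 + 6/(12 + 6) = 48 + 6/18 = 48 + 6*(1/18) = 48 + ⅓ = 145/3 ≈ 48.333)
L(M, X) = -7 + 2*M (L(M, X) = -6 + (2*M - 1) = -6 + (-1 + 2*M) = -7 + 2*M)
L(o(-4, 0), Z)/k = (-7 + 2*0)/(145/3) = (-7 + 0)*(3/145) = -7*3/145 = -21/145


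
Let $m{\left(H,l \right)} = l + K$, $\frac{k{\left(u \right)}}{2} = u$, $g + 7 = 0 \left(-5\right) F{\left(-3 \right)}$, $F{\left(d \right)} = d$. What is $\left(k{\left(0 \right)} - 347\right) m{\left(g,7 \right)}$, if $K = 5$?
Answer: $-4164$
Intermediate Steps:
$g = -7$ ($g = -7 + 0 \left(-5\right) \left(-3\right) = -7 + 0 \left(-3\right) = -7 + 0 = -7$)
$k{\left(u \right)} = 2 u$
$m{\left(H,l \right)} = 5 + l$ ($m{\left(H,l \right)} = l + 5 = 5 + l$)
$\left(k{\left(0 \right)} - 347\right) m{\left(g,7 \right)} = \left(2 \cdot 0 - 347\right) \left(5 + 7\right) = \left(0 - 347\right) 12 = \left(-347\right) 12 = -4164$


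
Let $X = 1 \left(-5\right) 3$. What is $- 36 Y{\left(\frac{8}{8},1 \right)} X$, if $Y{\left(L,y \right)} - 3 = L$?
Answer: $2160$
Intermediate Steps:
$Y{\left(L,y \right)} = 3 + L$
$X = -15$ ($X = \left(-5\right) 3 = -15$)
$- 36 Y{\left(\frac{8}{8},1 \right)} X = - 36 \left(3 + \frac{8}{8}\right) \left(-15\right) = - 36 \left(3 + 8 \cdot \frac{1}{8}\right) \left(-15\right) = - 36 \left(3 + 1\right) \left(-15\right) = \left(-36\right) 4 \left(-15\right) = \left(-144\right) \left(-15\right) = 2160$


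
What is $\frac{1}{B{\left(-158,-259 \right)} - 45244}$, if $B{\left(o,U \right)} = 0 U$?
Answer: $- \frac{1}{45244} \approx -2.2102 \cdot 10^{-5}$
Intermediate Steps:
$B{\left(o,U \right)} = 0$
$\frac{1}{B{\left(-158,-259 \right)} - 45244} = \frac{1}{0 - 45244} = \frac{1}{-45244} = - \frac{1}{45244}$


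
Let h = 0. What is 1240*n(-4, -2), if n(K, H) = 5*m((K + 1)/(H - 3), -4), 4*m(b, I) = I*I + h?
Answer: 24800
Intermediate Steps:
m(b, I) = I²/4 (m(b, I) = (I*I + 0)/4 = (I² + 0)/4 = I²/4)
n(K, H) = 20 (n(K, H) = 5*((¼)*(-4)²) = 5*((¼)*16) = 5*4 = 20)
1240*n(-4, -2) = 1240*20 = 24800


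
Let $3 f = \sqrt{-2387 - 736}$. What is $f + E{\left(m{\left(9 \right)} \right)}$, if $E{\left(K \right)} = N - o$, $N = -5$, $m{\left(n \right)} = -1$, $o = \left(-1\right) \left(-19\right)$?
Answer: $-24 + i \sqrt{347} \approx -24.0 + 18.628 i$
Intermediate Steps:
$o = 19$
$E{\left(K \right)} = -24$ ($E{\left(K \right)} = -5 - 19 = -24$)
$f = i \sqrt{347}$ ($f = \frac{\sqrt{-2387 - 736}}{3} = \frac{\sqrt{-3123}}{3} = \frac{3 i \sqrt{347}}{3} = i \sqrt{347} \approx 18.628 i$)
$f + E{\left(m{\left(9 \right)} \right)} = i \sqrt{347} - 24 = -24 + i \sqrt{347}$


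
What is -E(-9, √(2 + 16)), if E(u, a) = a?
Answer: -3*√2 ≈ -4.2426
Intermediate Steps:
-E(-9, √(2 + 16)) = -√(2 + 16) = -√18 = -3*√2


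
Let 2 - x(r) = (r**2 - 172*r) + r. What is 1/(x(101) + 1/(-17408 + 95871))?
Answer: 78463/554890337 ≈ 0.00014140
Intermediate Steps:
x(r) = 2 - r**2 + 171*r (x(r) = 2 - ((r**2 - 172*r) + r) = 2 - (r**2 - 171*r) = 2 + (-r**2 + 171*r) = 2 - r**2 + 171*r)
1/(x(101) + 1/(-17408 + 95871)) = 1/((2 - 1*101**2 + 171*101) + 1/(-17408 + 95871)) = 1/((2 - 1*10201 + 17271) + 1/78463) = 1/((2 - 10201 + 17271) + 1/78463) = 1/(7072 + 1/78463) = 1/(554890337/78463) = 78463/554890337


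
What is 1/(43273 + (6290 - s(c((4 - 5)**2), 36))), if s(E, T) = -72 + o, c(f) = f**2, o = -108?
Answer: 1/49743 ≈ 2.0103e-5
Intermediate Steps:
s(E, T) = -180 (s(E, T) = -72 - 108 = -180)
1/(43273 + (6290 - s(c((4 - 5)**2), 36))) = 1/(43273 + (6290 - 1*(-180))) = 1/(43273 + (6290 + 180)) = 1/(43273 + 6470) = 1/49743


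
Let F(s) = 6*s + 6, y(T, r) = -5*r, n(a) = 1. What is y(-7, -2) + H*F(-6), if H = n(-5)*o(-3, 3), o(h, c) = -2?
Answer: 70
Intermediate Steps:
F(s) = 6 + 6*s
H = -2 (H = 1*(-2) = -2)
y(-7, -2) + H*F(-6) = -5*(-2) - 2*(6 + 6*(-6)) = 10 - 2*(6 - 36) = 10 - 2*(-30) = 10 + 60 = 70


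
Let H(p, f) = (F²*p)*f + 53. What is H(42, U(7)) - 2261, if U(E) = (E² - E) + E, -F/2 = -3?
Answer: 71880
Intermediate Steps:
F = 6 (F = -2*(-3) = 6)
U(E) = E²
H(p, f) = 53 + 36*f*p (H(p, f) = (6²*p)*f + 53 = (36*p)*f + 53 = 36*f*p + 53 = 53 + 36*f*p)
H(42, U(7)) - 2261 = (53 + 36*7²*42) - 2261 = (53 + 36*49*42) - 2261 = (53 + 74088) - 2261 = 74141 - 2261 = 71880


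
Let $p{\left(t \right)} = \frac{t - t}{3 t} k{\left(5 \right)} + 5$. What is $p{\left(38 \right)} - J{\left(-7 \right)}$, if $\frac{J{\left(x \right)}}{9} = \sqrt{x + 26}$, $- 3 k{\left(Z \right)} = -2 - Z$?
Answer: $5 - 9 \sqrt{19} \approx -34.23$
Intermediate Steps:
$k{\left(Z \right)} = \frac{2}{3} + \frac{Z}{3}$ ($k{\left(Z \right)} = - \frac{-2 - Z}{3} = \frac{2}{3} + \frac{Z}{3}$)
$J{\left(x \right)} = 9 \sqrt{26 + x}$ ($J{\left(x \right)} = 9 \sqrt{x + 26} = 9 \sqrt{26 + x}$)
$p{\left(t \right)} = 5$ ($p{\left(t \right)} = \frac{t - t}{3 t} \left(\frac{2}{3} + \frac{1}{3} \cdot 5\right) + 5 = 0 \frac{1}{3 t} \left(\frac{2}{3} + \frac{5}{3}\right) + 5 = 0 \cdot \frac{7}{3} + 5 = 0 + 5 = 5$)
$p{\left(38 \right)} - J{\left(-7 \right)} = 5 - 9 \sqrt{26 - 7} = 5 - 9 \sqrt{19}$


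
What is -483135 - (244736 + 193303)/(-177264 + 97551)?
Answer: -251710472/521 ≈ -4.8313e+5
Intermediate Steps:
-483135 - (244736 + 193303)/(-177264 + 97551) = -483135 - 438039/(-79713) = -483135 - 438039*(-1)/79713 = -483135 - 1*(-2863/521) = -483135 + 2863/521 = -251710472/521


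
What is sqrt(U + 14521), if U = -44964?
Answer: I*sqrt(30443) ≈ 174.48*I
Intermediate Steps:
sqrt(U + 14521) = sqrt(-44964 + 14521) = sqrt(-30443) = I*sqrt(30443)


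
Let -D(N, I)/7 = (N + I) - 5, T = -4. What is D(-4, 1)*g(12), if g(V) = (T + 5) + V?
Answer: 728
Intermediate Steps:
D(N, I) = 35 - 7*I - 7*N (D(N, I) = -7*((N + I) - 5) = -7*((I + N) - 5) = -7*(-5 + I + N) = 35 - 7*I - 7*N)
g(V) = 1 + V (g(V) = (-4 + 5) + V = 1 + V)
D(-4, 1)*g(12) = (35 - 7*1 - 7*(-4))*(1 + 12) = (35 - 7 + 28)*13 = 56*13 = 728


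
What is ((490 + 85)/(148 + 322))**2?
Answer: 13225/8836 ≈ 1.4967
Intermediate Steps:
((490 + 85)/(148 + 322))**2 = (575/470)**2 = (575*(1/470))**2 = (115/94)**2 = 13225/8836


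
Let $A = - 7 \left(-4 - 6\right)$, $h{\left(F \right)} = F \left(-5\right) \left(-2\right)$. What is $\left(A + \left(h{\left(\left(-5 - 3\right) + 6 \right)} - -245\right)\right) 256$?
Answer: $75520$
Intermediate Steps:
$h{\left(F \right)} = 10 F$ ($h{\left(F \right)} = - 5 F \left(-2\right) = 10 F$)
$A = 70$ ($A = \left(-7\right) \left(-10\right) = 70$)
$\left(A + \left(h{\left(\left(-5 - 3\right) + 6 \right)} - -245\right)\right) 256 = \left(70 + \left(10 \left(\left(-5 - 3\right) + 6\right) - -245\right)\right) 256 = \left(70 + \left(10 \left(-8 + 6\right) + 245\right)\right) 256 = \left(70 + \left(10 \left(-2\right) + 245\right)\right) 256 = \left(70 + \left(-20 + 245\right)\right) 256 = \left(70 + 225\right) 256 = 295 \cdot 256 = 75520$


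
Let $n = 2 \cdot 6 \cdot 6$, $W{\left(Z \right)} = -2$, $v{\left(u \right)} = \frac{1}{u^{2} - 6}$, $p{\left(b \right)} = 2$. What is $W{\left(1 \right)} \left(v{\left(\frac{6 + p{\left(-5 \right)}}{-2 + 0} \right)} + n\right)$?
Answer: $- \frac{721}{5} \approx -144.2$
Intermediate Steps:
$v{\left(u \right)} = \frac{1}{-6 + u^{2}}$
$n = 72$ ($n = 12 \cdot 6 = 72$)
$W{\left(1 \right)} \left(v{\left(\frac{6 + p{\left(-5 \right)}}{-2 + 0} \right)} + n\right) = - 2 \left(\frac{1}{-6 + \left(\frac{6 + 2}{-2 + 0}\right)^{2}} + 72\right) = - 2 \left(\frac{1}{-6 + \left(\frac{8}{-2}\right)^{2}} + 72\right) = - 2 \left(\frac{1}{-6 + \left(8 \left(- \frac{1}{2}\right)\right)^{2}} + 72\right) = - 2 \left(\frac{1}{-6 + \left(-4\right)^{2}} + 72\right) = - 2 \left(\frac{1}{-6 + 16} + 72\right) = - 2 \left(\frac{1}{10} + 72\right) = \left(-2\right) \frac{721}{10} = - \frac{721}{5}$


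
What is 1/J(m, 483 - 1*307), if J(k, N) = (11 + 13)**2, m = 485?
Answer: 1/576 ≈ 0.0017361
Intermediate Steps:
J(k, N) = 576 (J(k, N) = 24**2 = 576)
1/J(m, 483 - 1*307) = 1/576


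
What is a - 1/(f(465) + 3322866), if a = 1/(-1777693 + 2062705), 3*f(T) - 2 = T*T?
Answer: 1332827/414685334700 ≈ 3.2141e-6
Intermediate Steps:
f(T) = ⅔ + T²/3 (f(T) = ⅔ + (T*T)/3 = ⅔ + T²/3)
a = 1/285012 ≈ 3.5086e-6
a - 1/(f(465) + 3322866) = 1/285012 - 1/((⅔ + (⅓)*465²) + 3322866) = 1/285012 - 1/((⅔ + (⅓)*216225) + 3322866) = 1/285012 - 1/((⅔ + 72075) + 3322866) = 1/285012 - 1/(216227/3 + 3322866) = 1/285012 - 1/10184825/3 = 1/285012 - 1*3/10184825 = 1/285012 - 3/10184825 = 1332827/414685334700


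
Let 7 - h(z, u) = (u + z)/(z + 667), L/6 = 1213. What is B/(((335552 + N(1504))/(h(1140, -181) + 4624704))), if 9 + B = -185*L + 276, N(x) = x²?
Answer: -144226727100953/60176992 ≈ -2.3967e+6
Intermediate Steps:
L = 7278 (L = 6*1213 = 7278)
h(z, u) = 7 - (u + z)/(667 + z) (h(z, u) = 7 - (u + z)/(z + 667) = 7 - (u + z)/(667 + z))
B = -1346163 (B = -9 + (-185*7278 + 276) = -9 + (-1346430 + 276) = -9 - 1346154 = -1346163)
B/(((335552 + N(1504))/(h(1140, -181) + 4624704))) = -1346163*((4669 - 1*(-181) + 6*1140)/(667 + 1140) + 4624704)/(335552 + 1504²) = -1346163*((4669 + 181 + 6840)/1807 + 4624704)/(335552 + 2262016) = -1346163/(2597568/((1/1807)*11690 + 4624704)) = -1346163/(2597568/(11690/1807 + 4624704)) = -1346163/(2597568/(8356851818/1807)) = -1346163/(2597568*(1807/8356851818)) = -1346163/2346902688/4178425909 = -1346163*4178425909/2346902688 = -144226727100953/60176992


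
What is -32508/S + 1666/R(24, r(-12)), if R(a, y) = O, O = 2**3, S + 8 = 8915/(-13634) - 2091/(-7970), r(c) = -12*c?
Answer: 310192369711/75987308 ≈ 4082.2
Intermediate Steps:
S = -227961924/27165745 (S = -8 + (8915/(-13634) - 2091/(-7970)) = -8 + (8915*(-1/13634) - 2091*(-1/7970)) = -8 + (-8915/13634 + 2091/7970) = -8 - 10635964/27165745 = -227961924/27165745 ≈ -8.3915)
O = 8
R(a, y) = 8
-32508/S + 1666/R(24, r(-12)) = -32508/(-227961924/27165745) + 1666/8 = -32508*(-27165745/227961924) + 1666*(1/8) = 73592003205/18996827 + 833/4 = 310192369711/75987308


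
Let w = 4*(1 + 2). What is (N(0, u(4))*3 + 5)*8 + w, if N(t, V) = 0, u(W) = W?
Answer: 52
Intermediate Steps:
w = 12 (w = 4*3 = 12)
(N(0, u(4))*3 + 5)*8 + w = (0*3 + 5)*8 + 12 = (0 + 5)*8 + 12 = 5*8 + 12 = 40 + 12 = 52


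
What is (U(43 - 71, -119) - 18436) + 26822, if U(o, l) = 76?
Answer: 8462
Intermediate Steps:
(U(43 - 71, -119) - 18436) + 26822 = (76 - 18436) + 26822 = -18360 + 26822 = 8462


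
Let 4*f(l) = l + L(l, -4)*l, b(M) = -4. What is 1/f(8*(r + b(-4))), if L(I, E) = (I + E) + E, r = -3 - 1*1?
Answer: 1/1136 ≈ 0.00088028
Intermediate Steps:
r = -4 (r = -3 - 1 = -4)
L(I, E) = I + 2*E (L(I, E) = (E + I) + E = I + 2*E)
f(l) = l/4 + l*(-8 + l)/4 (f(l) = (l + (l + 2*(-4))*l)/4 = (l + (l - 8)*l)/4 = (l + (-8 + l)*l)/4 = (l + l*(-8 + l))/4 = l/4 + l*(-8 + l)/4)
1/f(8*(r + b(-4))) = 1/((8*(-4 - 4))*(-7 + 8*(-4 - 4))/4) = 1/((8*(-8))*(-7 + 8*(-8))/4) = 1/((¼)*(-64)*(-7 - 64)) = 1/((¼)*(-64)*(-71)) = 1/1136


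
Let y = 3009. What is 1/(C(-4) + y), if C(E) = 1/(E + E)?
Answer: 8/24071 ≈ 0.00033235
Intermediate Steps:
C(E) = 1/(2*E)
1/(C(-4) + y) = 1/((1/2)/(-4) + 3009) = 1/((1/2)*(-1/4) + 3009) = 1/(-1/8 + 3009) = 1/(24071/8) = 8/24071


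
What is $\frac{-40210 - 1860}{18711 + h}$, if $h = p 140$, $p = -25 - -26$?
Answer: $- \frac{6010}{2693} \approx -2.2317$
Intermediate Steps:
$p = 1$ ($p = -25 + 26 = 1$)
$h = 140$ ($h = 1 \cdot 140 = 140$)
$\frac{-40210 - 1860}{18711 + h} = \frac{-40210 - 1860}{18711 + 140} = - \frac{42070}{18851} = \left(-42070\right) \frac{1}{18851} = - \frac{6010}{2693}$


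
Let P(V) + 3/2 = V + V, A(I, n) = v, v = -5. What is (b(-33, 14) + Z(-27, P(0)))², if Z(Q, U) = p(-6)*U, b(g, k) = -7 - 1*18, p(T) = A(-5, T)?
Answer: 1225/4 ≈ 306.25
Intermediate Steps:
A(I, n) = -5
p(T) = -5
b(g, k) = -25 (b(g, k) = -7 - 18 = -25)
P(V) = -3/2 + 2*V (P(V) = -3/2 + (V + V) = -3/2 + 2*V)
Z(Q, U) = -5*U
(b(-33, 14) + Z(-27, P(0)))² = (-25 - 5*(-3/2 + 2*0))² = (-25 - 5*(-3/2 + 0))² = (-25 - 5*(-3/2))² = (-25 + 15/2)² = (-35/2)² = 1225/4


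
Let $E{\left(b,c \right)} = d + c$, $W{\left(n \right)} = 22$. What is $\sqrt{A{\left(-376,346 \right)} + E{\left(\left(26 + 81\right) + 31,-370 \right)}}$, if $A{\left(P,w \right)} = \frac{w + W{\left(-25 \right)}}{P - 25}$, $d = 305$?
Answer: $\frac{3 i \sqrt{1177737}}{401} \approx 8.119 i$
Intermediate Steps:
$E{\left(b,c \right)} = 305 + c$
$A{\left(P,w \right)} = \frac{22 + w}{-25 + P}$ ($A{\left(P,w \right)} = \frac{w + 22}{P - 25} = \frac{22 + w}{-25 + P}$)
$\sqrt{A{\left(-376,346 \right)} + E{\left(\left(26 + 81\right) + 31,-370 \right)}} = \sqrt{\frac{22 + 346}{-25 - 376} + \left(305 - 370\right)} = \sqrt{\frac{1}{-401} \cdot 368 - 65} = \sqrt{\left(- \frac{1}{401}\right) 368 - 65} = \sqrt{- \frac{368}{401} - 65} = \sqrt{- \frac{26433}{401}} = \frac{3 i \sqrt{1177737}}{401}$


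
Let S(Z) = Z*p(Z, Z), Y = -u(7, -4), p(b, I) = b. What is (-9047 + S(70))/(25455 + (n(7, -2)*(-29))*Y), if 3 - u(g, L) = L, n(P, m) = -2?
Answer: -4147/25049 ≈ -0.16556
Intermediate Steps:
u(g, L) = 3 - L
Y = -7 (Y = -(3 - 1*(-4)) = -(3 + 4) = -1*7 = -7)
S(Z) = Z² (S(Z) = Z*Z = Z²)
(-9047 + S(70))/(25455 + (n(7, -2)*(-29))*Y) = (-9047 + 70²)/(25455 - 2*(-29)*(-7)) = (-9047 + 4900)/(25455 + 58*(-7)) = -4147/(25455 - 406) = -4147/25049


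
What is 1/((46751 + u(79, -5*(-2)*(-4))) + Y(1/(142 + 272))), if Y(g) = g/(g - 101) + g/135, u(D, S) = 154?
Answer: 2336928570/109613634561773 ≈ 2.1320e-5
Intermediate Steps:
Y(g) = g/135 + g/(-101 + g) (Y(g) = g/(-101 + g) + g*(1/135) = g/(-101 + g) + g/135 = g/135 + g/(-101 + g))
1/((46751 + u(79, -5*(-2)*(-4))) + Y(1/(142 + 272))) = 1/((46751 + 154) + (34 + 1/(142 + 272))/(135*(142 + 272)*(-101 + 1/(142 + 272)))) = 1/(46905 + (1/135)*(34 + 1/414)/(414*(-101 + 1/414))) = 1/(46905 + (1/135)*(1/414)*(34 + 1/414)/(-101 + 1/414)) = 1/(46905 + (1/135)*(1/414)*(14077/414)/(-41813/414)) = 1/(46905 + (1/135)*(1/414)*(-414/41813)*(14077/414)) = 1/(46905 - 14077/2336928570) = 1/(109613634561773/2336928570) = 2336928570/109613634561773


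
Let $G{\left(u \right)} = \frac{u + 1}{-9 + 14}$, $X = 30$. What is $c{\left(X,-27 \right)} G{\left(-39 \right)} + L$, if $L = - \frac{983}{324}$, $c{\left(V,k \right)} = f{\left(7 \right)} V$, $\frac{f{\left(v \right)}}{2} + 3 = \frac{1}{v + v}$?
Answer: $\frac{3021871}{2268} \approx 1332.4$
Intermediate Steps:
$f{\left(v \right)} = -6 + \frac{1}{v}$ ($f{\left(v \right)} = -6 + \frac{2}{v + v} = -6 + \frac{2}{2 v} = -6 + 2 \frac{1}{2 v} = -6 + \frac{1}{v}$)
$c{\left(V,k \right)} = - \frac{41 V}{7}$ ($c{\left(V,k \right)} = \left(-6 + \frac{1}{7}\right) V = - \frac{41 V}{7}$)
$G{\left(u \right)} = \frac{1}{5} + \frac{u}{5}$ ($G{\left(u \right)} = \frac{1 + u}{5} = \left(1 + u\right) \frac{1}{5} = \frac{1}{5} + \frac{u}{5}$)
$L = - \frac{983}{324}$ ($L = \left(-983\right) \frac{1}{324} = - \frac{983}{324} \approx -3.034$)
$c{\left(X,-27 \right)} G{\left(-39 \right)} + L = \left(- \frac{41}{7}\right) 30 \left(\frac{1}{5} + \frac{1}{5} \left(-39\right)\right) - \frac{983}{324} = - \frac{1230 \left(\frac{1}{5} - \frac{39}{5}\right)}{7} - \frac{983}{324} = \left(- \frac{1230}{7}\right) \left(- \frac{38}{5}\right) - \frac{983}{324} = \frac{9348}{7} - \frac{983}{324} = \frac{3021871}{2268}$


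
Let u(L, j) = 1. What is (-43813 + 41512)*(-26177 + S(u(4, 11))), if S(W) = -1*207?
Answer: 60709584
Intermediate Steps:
S(W) = -207
(-43813 + 41512)*(-26177 + S(u(4, 11))) = (-43813 + 41512)*(-26177 - 207) = -2301*(-26384) = 60709584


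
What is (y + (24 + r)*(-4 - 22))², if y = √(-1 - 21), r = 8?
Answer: (832 - I*√22)² ≈ 6.922e+5 - 7805.0*I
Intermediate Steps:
y = I*√22 (y = √(-22) = I*√22 ≈ 4.6904*I)
(y + (24 + r)*(-4 - 22))² = (I*√22 + (24 + 8)*(-4 - 22))² = (I*√22 + 32*(-26))² = (I*√22 - 832)² = (-832 + I*√22)²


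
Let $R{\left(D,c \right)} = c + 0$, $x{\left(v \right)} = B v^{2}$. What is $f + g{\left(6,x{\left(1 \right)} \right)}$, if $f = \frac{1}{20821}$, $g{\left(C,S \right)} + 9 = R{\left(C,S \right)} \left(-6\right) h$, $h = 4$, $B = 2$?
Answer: $- \frac{1186796}{20821} \approx -57.0$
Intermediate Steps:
$x{\left(v \right)} = 2 v^{2}$
$R{\left(D,c \right)} = c$
$g{\left(C,S \right)} = -9 - 24 S$ ($g{\left(C,S \right)} = -9 + S \left(-6\right) 4 = -9 + - 6 S 4 = -9 - 24 S$)
$f = \frac{1}{20821} \approx 4.8028 \cdot 10^{-5}$
$f + g{\left(6,x{\left(1 \right)} \right)} = \frac{1}{20821} - \left(9 + 24 \cdot 2 \cdot 1^{2}\right) = \frac{1}{20821} - \left(9 + 24 \cdot 2 \cdot 1\right) = \frac{1}{20821} - 57 = - \frac{1186796}{20821}$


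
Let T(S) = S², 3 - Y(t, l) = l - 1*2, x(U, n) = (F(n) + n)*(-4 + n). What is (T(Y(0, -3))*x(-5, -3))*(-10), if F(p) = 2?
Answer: -4480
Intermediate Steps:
x(U, n) = (-4 + n)*(2 + n) (x(U, n) = (2 + n)*(-4 + n) = (-4 + n)*(2 + n))
Y(t, l) = 5 - l (Y(t, l) = 3 - (l - 1*2) = 3 - (l - 2) = 3 - (-2 + l) = 3 + (2 - l) = 5 - l)
(T(Y(0, -3))*x(-5, -3))*(-10) = ((5 - 1*(-3))²*(-8 + (-3)² - 2*(-3)))*(-10) = ((5 + 3)²*(-8 + 9 + 6))*(-10) = (8²*7)*(-10) = (64*7)*(-10) = 448*(-10) = -4480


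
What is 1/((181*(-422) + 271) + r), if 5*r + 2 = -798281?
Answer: -5/1178838 ≈ -4.2415e-6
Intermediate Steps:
r = -798283/5 (r = -2/5 + (1/5)*(-798281) = -2/5 - 798281/5 = -798283/5 ≈ -1.5966e+5)
1/((181*(-422) + 271) + r) = 1/((181*(-422) + 271) - 798283/5) = 1/((-76382 + 271) - 798283/5) = 1/(-76111 - 798283/5) = 1/(-1178838/5) = -5/1178838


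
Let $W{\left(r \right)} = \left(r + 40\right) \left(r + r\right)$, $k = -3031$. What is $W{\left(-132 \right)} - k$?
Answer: $27319$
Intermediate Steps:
$W{\left(r \right)} = 2 r \left(40 + r\right)$ ($W{\left(r \right)} = \left(40 + r\right) 2 r = 2 r \left(40 + r\right)$)
$W{\left(-132 \right)} - k = 2 \left(-132\right) \left(40 - 132\right) - -3031 = 2 \left(-132\right) \left(-92\right) + 3031 = 24288 + 3031 = 27319$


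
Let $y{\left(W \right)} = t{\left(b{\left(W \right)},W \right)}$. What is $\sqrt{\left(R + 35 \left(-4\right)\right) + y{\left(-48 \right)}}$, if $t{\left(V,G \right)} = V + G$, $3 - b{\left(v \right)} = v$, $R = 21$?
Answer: $2 i \sqrt{29} \approx 10.77 i$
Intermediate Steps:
$b{\left(v \right)} = 3 - v$
$t{\left(V,G \right)} = G + V$
$y{\left(W \right)} = 3$ ($y{\left(W \right)} = W - \left(-3 + W\right) = 3$)
$\sqrt{\left(R + 35 \left(-4\right)\right) + y{\left(-48 \right)}} = \sqrt{\left(21 + 35 \left(-4\right)\right) + 3} = \sqrt{\left(21 - 140\right) + 3} = \sqrt{-119 + 3} = \sqrt{-116} = 2 i \sqrt{29}$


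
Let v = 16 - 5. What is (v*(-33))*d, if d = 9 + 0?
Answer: -3267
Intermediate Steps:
d = 9
v = 11
(v*(-33))*d = (11*(-33))*9 = -363*9 = -3267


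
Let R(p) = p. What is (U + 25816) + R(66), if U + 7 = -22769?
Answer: 3106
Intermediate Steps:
U = -22776 (U = -7 - 22769 = -22776)
(U + 25816) + R(66) = (-22776 + 25816) + 66 = 3040 + 66 = 3106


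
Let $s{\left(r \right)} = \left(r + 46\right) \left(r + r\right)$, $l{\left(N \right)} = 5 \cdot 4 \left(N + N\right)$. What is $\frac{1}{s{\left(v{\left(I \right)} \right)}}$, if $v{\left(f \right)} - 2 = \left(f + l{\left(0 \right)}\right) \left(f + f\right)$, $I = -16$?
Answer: $\frac{1}{575680} \approx 1.7371 \cdot 10^{-6}$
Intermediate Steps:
$l{\left(N \right)} = 40 N$ ($l{\left(N \right)} = 20 \cdot 2 N = 40 N$)
$v{\left(f \right)} = 2 + 2 f^{2}$ ($v{\left(f \right)} = 2 + \left(f + 40 \cdot 0\right) \left(f + f\right) = 2 + \left(f + 0\right) 2 f = 2 + f 2 f = 2 + 2 f^{2}$)
$s{\left(r \right)} = 2 r \left(46 + r\right)$ ($s{\left(r \right)} = \left(46 + r\right) 2 r = 2 r \left(46 + r\right)$)
$\frac{1}{s{\left(v{\left(I \right)} \right)}} = \frac{1}{2 \left(2 + 2 \left(-16\right)^{2}\right) \left(46 + \left(2 + 2 \left(-16\right)^{2}\right)\right)} = \frac{1}{2 \left(2 + 2 \cdot 256\right) \left(46 + \left(2 + 2 \cdot 256\right)\right)} = \frac{1}{2 \left(2 + 512\right) \left(46 + \left(2 + 512\right)\right)} = \frac{1}{2 \cdot 514 \left(46 + 514\right)} = \frac{1}{2 \cdot 514 \cdot 560} = \frac{1}{575680}$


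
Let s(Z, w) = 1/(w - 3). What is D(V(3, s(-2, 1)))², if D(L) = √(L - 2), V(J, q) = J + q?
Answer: ½ ≈ 0.50000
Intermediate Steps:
s(Z, w) = 1/(-3 + w)
D(L) = √(-2 + L)
D(V(3, s(-2, 1)))² = (√(-2 + (3 + 1/(-3 + 1))))² = (√(-2 + (3 + 1/(-2))))² = (√(-2 + (3 - ½)))² = (√(-2 + 5/2))² = (√(½))² = (√2/2)² = ½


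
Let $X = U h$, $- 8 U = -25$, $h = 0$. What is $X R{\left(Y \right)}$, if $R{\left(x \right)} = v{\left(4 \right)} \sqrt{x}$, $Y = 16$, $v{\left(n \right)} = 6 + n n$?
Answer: $0$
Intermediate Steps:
$v{\left(n \right)} = 6 + n^{2}$
$U = \frac{25}{8}$ ($U = \left(- \frac{1}{8}\right) \left(-25\right) = \frac{25}{8} \approx 3.125$)
$R{\left(x \right)} = 22 \sqrt{x}$ ($R{\left(x \right)} = \left(6 + 4^{2}\right) \sqrt{x} = \left(6 + 16\right) \sqrt{x} = 22 \sqrt{x}$)
$X = 0$ ($X = \frac{25}{8} \cdot 0 = 0$)
$X R{\left(Y \right)} = 0 \cdot 22 \sqrt{16} = 0 \cdot 22 \cdot 4 = 0 \cdot 88 = 0$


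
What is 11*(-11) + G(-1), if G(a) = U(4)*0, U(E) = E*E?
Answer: -121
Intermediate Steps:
U(E) = E²
G(a) = 0 (G(a) = 4²*0 = 16*0 = 0)
11*(-11) + G(-1) = 11*(-11) + 0 = -121 + 0 = -121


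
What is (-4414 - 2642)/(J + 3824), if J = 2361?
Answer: -7056/6185 ≈ -1.1408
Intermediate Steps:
(-4414 - 2642)/(J + 3824) = (-4414 - 2642)/(2361 + 3824) = -7056/6185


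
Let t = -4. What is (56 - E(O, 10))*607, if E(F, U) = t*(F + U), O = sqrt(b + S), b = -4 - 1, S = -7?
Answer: 58272 + 4856*I*sqrt(3) ≈ 58272.0 + 8410.8*I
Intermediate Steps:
b = -5
O = 2*I*sqrt(3) (O = sqrt(-5 - 7) = sqrt(-12) = 2*I*sqrt(3) ≈ 3.4641*I)
E(F, U) = -4*F - 4*U (E(F, U) = -4*(F + U) = -4*F - 4*U)
(56 - E(O, 10))*607 = (56 - (-8*I*sqrt(3) - 4*10))*607 = (56 - (-8*I*sqrt(3) - 40))*607 = (56 - (-40 - 8*I*sqrt(3)))*607 = (56 + (40 + 8*I*sqrt(3)))*607 = (96 + 8*I*sqrt(3))*607 = 58272 + 4856*I*sqrt(3)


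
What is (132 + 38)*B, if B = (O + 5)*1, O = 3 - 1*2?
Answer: 1020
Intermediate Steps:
O = 1 (O = 3 - 2 = 1)
B = 6 (B = (1 + 5)*1 = 6*1 = 6)
(132 + 38)*B = (132 + 38)*6 = 170*6 = 1020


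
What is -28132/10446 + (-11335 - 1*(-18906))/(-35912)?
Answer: -8129575/2799528 ≈ -2.9039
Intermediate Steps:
-28132/10446 + (-11335 - 1*(-18906))/(-35912) = -28132*1/10446 + (-11335 + 18906)*(-1/35912) = -14066/5223 + 7571*(-1/35912) = -14066/5223 - 113/536 = -8129575/2799528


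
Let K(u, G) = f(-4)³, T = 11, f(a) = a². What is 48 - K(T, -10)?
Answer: -4048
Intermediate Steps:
K(u, G) = 4096 (K(u, G) = ((-4)²)³ = 16³ = 4096)
48 - K(T, -10) = 48 - 1*4096 = 48 - 4096 = -4048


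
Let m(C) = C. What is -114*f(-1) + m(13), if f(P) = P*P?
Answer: -101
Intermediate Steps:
f(P) = P²
-114*f(-1) + m(13) = -114*(-1)² + 13 = -114*1 + 13 = -114 + 13 = -101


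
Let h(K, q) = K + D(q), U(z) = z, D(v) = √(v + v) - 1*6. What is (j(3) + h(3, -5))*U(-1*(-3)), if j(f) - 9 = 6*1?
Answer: 36 + 3*I*√10 ≈ 36.0 + 9.4868*I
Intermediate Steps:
D(v) = -6 + √2*√v (D(v) = √(2*v) - 6 = √2*√v - 6 = -6 + √2*√v)
j(f) = 15 (j(f) = 9 + 6*1 = 9 + 6 = 15)
h(K, q) = -6 + K + √2*√q (h(K, q) = K + (-6 + √2*√q) = -6 + K + √2*√q)
(j(3) + h(3, -5))*U(-1*(-3)) = (15 + (-6 + 3 + √2*√(-5)))*(-1*(-3)) = (15 + (-6 + 3 + √2*(I*√5)))*3 = (15 + (-6 + 3 + I*√10))*3 = (15 + (-3 + I*√10))*3 = (12 + I*√10)*3 = 36 + 3*I*√10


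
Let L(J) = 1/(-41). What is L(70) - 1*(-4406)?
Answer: 180645/41 ≈ 4406.0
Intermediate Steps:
L(J) = -1/41
L(70) - 1*(-4406) = -1/41 - 1*(-4406) = -1/41 + 4406 = 180645/41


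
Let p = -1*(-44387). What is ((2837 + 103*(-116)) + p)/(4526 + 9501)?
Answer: 35276/14027 ≈ 2.5149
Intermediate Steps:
p = 44387
((2837 + 103*(-116)) + p)/(4526 + 9501) = ((2837 + 103*(-116)) + 44387)/(4526 + 9501) = ((2837 - 11948) + 44387)/14027 = (-9111 + 44387)*(1/14027) = 35276*(1/14027) = 35276/14027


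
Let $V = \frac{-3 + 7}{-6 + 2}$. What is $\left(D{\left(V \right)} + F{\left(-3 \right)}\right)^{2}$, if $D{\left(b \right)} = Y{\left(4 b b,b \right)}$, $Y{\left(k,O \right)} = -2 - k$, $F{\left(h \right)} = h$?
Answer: $81$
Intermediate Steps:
$V = -1$ ($V = \frac{4}{-4} = 4 \left(- \frac{1}{4}\right) = -1$)
$D{\left(b \right)} = -2 - 4 b^{2}$ ($D{\left(b \right)} = -2 - 4 b b = -2 - 4 b^{2}$)
$\left(D{\left(V \right)} + F{\left(-3 \right)}\right)^{2} = \left(\left(-2 - 4 \left(-1\right)^{2}\right) - 3\right)^{2} = \left(\left(-2 - 4\right) - 3\right)^{2} = \left(-6 - 3\right)^{2} = \left(-9\right)^{2} = 81$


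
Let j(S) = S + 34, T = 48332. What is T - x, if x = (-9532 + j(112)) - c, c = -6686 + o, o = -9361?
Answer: 41671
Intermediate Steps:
j(S) = 34 + S
c = -16047 (c = -6686 - 9361 = -16047)
x = 6661 (x = (-9532 + (34 + 112)) - 1*(-16047) = (-9532 + 146) + 16047 = -9386 + 16047 = 6661)
T - x = 48332 - 1*6661 = 48332 - 6661 = 41671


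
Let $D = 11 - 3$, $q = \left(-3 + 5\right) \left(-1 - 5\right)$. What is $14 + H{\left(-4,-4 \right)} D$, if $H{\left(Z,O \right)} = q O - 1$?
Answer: $390$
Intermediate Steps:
$q = -12$ ($q = 2 \left(-6\right) = -12$)
$H{\left(Z,O \right)} = -1 - 12 O$ ($H{\left(Z,O \right)} = - 12 O - 1 = -1 - 12 O$)
$D = 8$
$14 + H{\left(-4,-4 \right)} D = 14 + \left(-1 - -48\right) 8 = 14 + \left(-1 + 48\right) 8 = 14 + 47 \cdot 8 = 14 + 376 = 390$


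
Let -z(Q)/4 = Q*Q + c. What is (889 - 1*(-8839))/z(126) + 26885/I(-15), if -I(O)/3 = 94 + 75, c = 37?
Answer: -429054029/8067891 ≈ -53.180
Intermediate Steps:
I(O) = -507 (I(O) = -3*(94 + 75) = -3*169 = -507)
z(Q) = -148 - 4*Q² (z(Q) = -4*(Q*Q + 37) = -4*(Q² + 37) = -4*(37 + Q²) = -148 - 4*Q²)
(889 - 1*(-8839))/z(126) + 26885/I(-15) = (889 - 1*(-8839))/(-148 - 4*126²) + 26885/(-507) = (889 + 8839)/(-148 - 4*15876) + 26885*(-1/507) = 9728/(-148 - 63504) - 26885/507 = 9728/(-63652) - 26885/507 = 9728*(-1/63652) - 26885/507 = -2432/15913 - 26885/507 = -429054029/8067891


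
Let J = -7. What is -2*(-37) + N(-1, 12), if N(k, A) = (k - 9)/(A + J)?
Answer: 72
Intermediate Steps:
N(k, A) = (-9 + k)/(-7 + A) (N(k, A) = (k - 9)/(A - 7) = (-9 + k)/(-7 + A))
-2*(-37) + N(-1, 12) = -2*(-37) + (-9 - 1)/(-7 + 12) = 74 - 10/5 = 74 + (1/5)*(-10) = 74 - 2 = 72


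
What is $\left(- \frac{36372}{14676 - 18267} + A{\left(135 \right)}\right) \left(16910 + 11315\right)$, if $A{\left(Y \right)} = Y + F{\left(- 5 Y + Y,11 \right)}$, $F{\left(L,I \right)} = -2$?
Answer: $\frac{690806875}{171} \approx 4.0398 \cdot 10^{6}$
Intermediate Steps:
$A{\left(Y \right)} = -2 + Y$ ($A{\left(Y \right)} = Y - 2 = -2 + Y$)
$\left(- \frac{36372}{14676 - 18267} + A{\left(135 \right)}\right) \left(16910 + 11315\right) = \left(- \frac{36372}{14676 - 18267} + \left(-2 + 135\right)\right) \left(16910 + 11315\right) = \left(- \frac{36372}{-3591} + 133\right) 28225 = \left(\left(-36372\right) \left(- \frac{1}{3591}\right) + 133\right) 28225 = \left(\frac{1732}{171} + 133\right) 28225 = \frac{24475}{171} \cdot 28225 = \frac{690806875}{171}$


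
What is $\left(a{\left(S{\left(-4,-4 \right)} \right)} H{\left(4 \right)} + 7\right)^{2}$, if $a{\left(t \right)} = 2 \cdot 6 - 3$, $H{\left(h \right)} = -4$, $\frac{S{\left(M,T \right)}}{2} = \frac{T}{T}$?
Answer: $841$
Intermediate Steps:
$S{\left(M,T \right)} = 2$ ($S{\left(M,T \right)} = 2 \frac{T}{T} = 2 \cdot 1 = 2$)
$a{\left(t \right)} = 9$ ($a{\left(t \right)} = 12 - 3 = 9$)
$\left(a{\left(S{\left(-4,-4 \right)} \right)} H{\left(4 \right)} + 7\right)^{2} = \left(9 \left(-4\right) + 7\right)^{2} = \left(-36 + 7\right)^{2} = \left(-29\right)^{2} = 841$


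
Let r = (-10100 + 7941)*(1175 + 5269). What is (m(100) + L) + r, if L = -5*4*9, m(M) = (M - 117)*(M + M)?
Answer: -13916176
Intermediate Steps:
m(M) = 2*M*(-117 + M) (m(M) = (-117 + M)*(2*M) = 2*M*(-117 + M))
L = -180 (L = -20*9 = -180)
r = -13912596 (r = -2159*6444 = -13912596)
(m(100) + L) + r = (2*100*(-117 + 100) - 180) - 13912596 = (2*100*(-17) - 180) - 13912596 = (-3400 - 180) - 13912596 = -3580 - 13912596 = -13916176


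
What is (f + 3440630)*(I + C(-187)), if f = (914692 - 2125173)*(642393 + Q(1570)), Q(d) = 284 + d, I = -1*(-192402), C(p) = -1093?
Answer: -149191426827269693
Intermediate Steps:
I = 192402
f = -779848752807 (f = (914692 - 2125173)*(642393 + (284 + 1570)) = -1210481*(642393 + 1854) = -1210481*644247 = -779848752807)
(f + 3440630)*(I + C(-187)) = (-779848752807 + 3440630)*(192402 - 1093) = -779845312177*191309 = -149191426827269693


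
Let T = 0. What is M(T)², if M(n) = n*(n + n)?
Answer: 0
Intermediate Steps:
M(n) = 2*n² (M(n) = n*(2*n) = 2*n²)
M(T)² = (2*0²)² = (2*0)² = 0² = 0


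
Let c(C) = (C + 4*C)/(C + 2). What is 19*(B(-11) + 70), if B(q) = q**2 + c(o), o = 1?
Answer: 10982/3 ≈ 3660.7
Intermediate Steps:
c(C) = 5*C/(2 + C) (c(C) = (5*C)/(2 + C) = 5*C/(2 + C))
B(q) = 5/3 + q**2 (B(q) = q**2 + 5*1/(2 + 1) = q**2 + 5*1/3 = q**2 + 5*1*(1/3) = q**2 + 5/3 = 5/3 + q**2)
19*(B(-11) + 70) = 19*((5/3 + (-11)**2) + 70) = 19*((5/3 + 121) + 70) = 19*(368/3 + 70) = 19*(578/3) = 10982/3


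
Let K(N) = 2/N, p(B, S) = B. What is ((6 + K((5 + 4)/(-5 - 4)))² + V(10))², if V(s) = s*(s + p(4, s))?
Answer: 24336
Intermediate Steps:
V(s) = s*(4 + s) (V(s) = s*(s + 4) = s*(4 + s))
((6 + K((5 + 4)/(-5 - 4)))² + V(10))² = ((6 + 2/(((5 + 4)/(-5 - 4))))² + 10*(4 + 10))² = ((6 + 2/((9/(-9))))² + 10*14)² = ((6 + 2/((9*(-⅑))))² + 140)² = ((6 + 2/(-1))² + 140)² = ((6 + 2*(-1))² + 140)² = ((6 - 2)² + 140)² = (4² + 140)² = (16 + 140)² = 156² = 24336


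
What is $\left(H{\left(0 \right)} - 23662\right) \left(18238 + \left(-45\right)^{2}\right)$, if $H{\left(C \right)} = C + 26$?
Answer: $-478936268$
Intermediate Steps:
$H{\left(C \right)} = 26 + C$
$\left(H{\left(0 \right)} - 23662\right) \left(18238 + \left(-45\right)^{2}\right) = \left(\left(26 + 0\right) - 23662\right) \left(18238 + \left(-45\right)^{2}\right) = \left(26 - 23662\right) \left(18238 + 2025\right) = \left(-23636\right) 20263 = -478936268$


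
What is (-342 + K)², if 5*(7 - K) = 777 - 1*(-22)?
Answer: 6120676/25 ≈ 2.4483e+5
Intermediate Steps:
K = -764/5 (K = 7 - (777 - 1*(-22))/5 = 7 - (777 + 22)/5 = 7 - ⅕*799 = 7 - 799/5 = -764/5 ≈ -152.80)
(-342 + K)² = (-342 - 764/5)² = (-2474/5)² = 6120676/25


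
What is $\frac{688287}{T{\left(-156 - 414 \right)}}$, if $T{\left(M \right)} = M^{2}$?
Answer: $\frac{229429}{108300} \approx 2.1185$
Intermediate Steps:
$\frac{688287}{T{\left(-156 - 414 \right)}} = \frac{688287}{\left(-156 - 414\right)^{2}} = \frac{688287}{\left(-570\right)^{2}} = \frac{688287}{324900} = 688287 \cdot \frac{1}{324900} = \frac{229429}{108300}$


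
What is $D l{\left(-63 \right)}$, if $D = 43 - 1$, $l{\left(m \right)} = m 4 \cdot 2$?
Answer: $-21168$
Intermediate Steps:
$l{\left(m \right)} = 8 m$ ($l{\left(m \right)} = 4 m 2 = 8 m$)
$D = 42$
$D l{\left(-63 \right)} = 42 \cdot 8 \left(-63\right) = 42 \left(-504\right) = -21168$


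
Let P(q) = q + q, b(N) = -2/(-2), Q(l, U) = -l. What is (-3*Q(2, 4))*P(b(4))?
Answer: 12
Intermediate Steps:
b(N) = 1 (b(N) = -2*(-½) = 1)
P(q) = 2*q
(-3*Q(2, 4))*P(b(4)) = (-(-3)*2)*(2*1) = -3*(-2)*2 = 6*2 = 12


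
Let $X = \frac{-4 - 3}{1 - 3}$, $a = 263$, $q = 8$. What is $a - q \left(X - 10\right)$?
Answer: $315$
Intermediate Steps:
$X = \frac{7}{2}$ ($X = - \frac{7}{-2} = \left(-7\right) \left(- \frac{1}{2}\right) = \frac{7}{2} \approx 3.5$)
$a - q \left(X - 10\right) = 263 - 8 \left(\frac{7}{2} - 10\right) = 263 - 8 \left(- \frac{13}{2}\right) = 263 - -52 = 263 + 52 = 315$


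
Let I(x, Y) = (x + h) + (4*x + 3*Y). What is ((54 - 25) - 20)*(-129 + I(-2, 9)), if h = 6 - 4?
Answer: -990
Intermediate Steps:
h = 2
I(x, Y) = 2 + 3*Y + 5*x (I(x, Y) = (x + 2) + (4*x + 3*Y) = (2 + x) + (3*Y + 4*x) = 2 + 3*Y + 5*x)
((54 - 25) - 20)*(-129 + I(-2, 9)) = ((54 - 25) - 20)*(-129 + (2 + 3*9 + 5*(-2))) = (29 - 20)*(-129 + (2 + 27 - 10)) = 9*(-129 + 19) = 9*(-110) = -990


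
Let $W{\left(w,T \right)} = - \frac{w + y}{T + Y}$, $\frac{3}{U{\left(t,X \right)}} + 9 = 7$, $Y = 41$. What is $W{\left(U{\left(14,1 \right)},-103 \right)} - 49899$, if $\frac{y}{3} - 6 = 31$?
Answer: $- \frac{6187257}{124} \approx -49897.0$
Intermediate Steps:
$y = 111$ ($y = 18 + 3 \cdot 31 = 18 + 93 = 111$)
$U{\left(t,X \right)} = - \frac{3}{2}$ ($U{\left(t,X \right)} = \frac{3}{-9 + 7} = \frac{3}{-2} = 3 \left(- \frac{1}{2}\right) = - \frac{3}{2}$)
$W{\left(w,T \right)} = - \frac{111 + w}{41 + T}$ ($W{\left(w,T \right)} = - \frac{w + 111}{T + 41} = - \frac{111 + w}{41 + T}$)
$W{\left(U{\left(14,1 \right)},-103 \right)} - 49899 = \frac{-111 - - \frac{3}{2}}{41 - 103} - 49899 = \frac{-111 + \frac{3}{2}}{-62} - 49899 = \left(- \frac{1}{62}\right) \left(- \frac{219}{2}\right) - 49899 = \frac{219}{124} - 49899 = - \frac{6187257}{124}$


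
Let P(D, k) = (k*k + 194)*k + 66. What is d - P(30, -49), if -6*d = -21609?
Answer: 261381/2 ≈ 1.3069e+5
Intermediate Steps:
d = 7203/2 (d = -1/6*(-21609) = 7203/2 ≈ 3601.5)
P(D, k) = 66 + k*(194 + k**2) (P(D, k) = (k**2 + 194)*k + 66 = (194 + k**2)*k + 66 = k*(194 + k**2) + 66 = 66 + k*(194 + k**2))
d - P(30, -49) = 7203/2 - (66 + (-49)**3 + 194*(-49)) = 7203/2 - (66 - 117649 - 9506) = 7203/2 - 1*(-127089) = 7203/2 + 127089 = 261381/2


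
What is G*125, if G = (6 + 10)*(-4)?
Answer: -8000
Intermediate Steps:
G = -64 (G = 16*(-4) = -64)
G*125 = -64*125 = -8000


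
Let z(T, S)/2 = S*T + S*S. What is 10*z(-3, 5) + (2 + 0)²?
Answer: 204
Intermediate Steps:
z(T, S) = 2*S² + 2*S*T (z(T, S) = 2*(S*T + S*S) = 2*(S*T + S²) = 2*(S² + S*T) = 2*S² + 2*S*T)
10*z(-3, 5) + (2 + 0)² = 10*(2*5*(5 - 3)) + (2 + 0)² = 10*(2*5*2) + 2² = 10*20 + 4 = 200 + 4 = 204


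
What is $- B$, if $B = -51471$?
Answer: $51471$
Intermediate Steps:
$- B = \left(-1\right) \left(-51471\right) = 51471$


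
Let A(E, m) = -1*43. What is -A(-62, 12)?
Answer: 43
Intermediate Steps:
A(E, m) = -43
-A(-62, 12) = -1*(-43) = 43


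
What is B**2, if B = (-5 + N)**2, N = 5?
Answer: 0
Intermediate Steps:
B = 0 (B = (-5 + 5)**2 = 0**2 = 0)
B**2 = 0**2 = 0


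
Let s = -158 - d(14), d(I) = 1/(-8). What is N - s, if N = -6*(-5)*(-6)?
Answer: -177/8 ≈ -22.125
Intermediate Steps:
d(I) = -1/8
N = -180 (N = 30*(-6) = -180)
s = -1263/8 (s = -158 - 1*(-1/8) = -158 + 1/8 = -1263/8 ≈ -157.88)
N - s = -180 - 1*(-1263/8) = -180 + 1263/8 = -177/8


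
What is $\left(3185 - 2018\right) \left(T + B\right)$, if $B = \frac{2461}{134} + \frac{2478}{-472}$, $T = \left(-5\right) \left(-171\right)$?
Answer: $\frac{271508385}{268} \approx 1.0131 \cdot 10^{6}$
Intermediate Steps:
$T = 855$
$B = \frac{3515}{268}$ ($B = 2461 \cdot \frac{1}{134} + 2478 \left(- \frac{1}{472}\right) = \frac{2461}{134} - \frac{21}{4} = \frac{3515}{268} \approx 13.116$)
$\left(3185 - 2018\right) \left(T + B\right) = \left(3185 - 2018\right) \left(855 + \frac{3515}{268}\right) = 1167 \cdot \frac{232655}{268} = \frac{271508385}{268}$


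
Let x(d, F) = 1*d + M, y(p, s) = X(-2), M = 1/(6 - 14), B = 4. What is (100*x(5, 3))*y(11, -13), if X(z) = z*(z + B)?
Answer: -1950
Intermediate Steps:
M = -1/8 (M = 1/(-8) = -1/8 ≈ -0.12500)
X(z) = z*(4 + z) (X(z) = z*(z + 4) = z*(4 + z))
y(p, s) = -4 (y(p, s) = -2*(4 - 2) = -2*2 = -4)
x(d, F) = -1/8 + d (x(d, F) = 1*d - 1/8 = d - 1/8 = -1/8 + d)
(100*x(5, 3))*y(11, -13) = (100*(-1/8 + 5))*(-4) = (100*(39/8))*(-4) = (975/2)*(-4) = -1950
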